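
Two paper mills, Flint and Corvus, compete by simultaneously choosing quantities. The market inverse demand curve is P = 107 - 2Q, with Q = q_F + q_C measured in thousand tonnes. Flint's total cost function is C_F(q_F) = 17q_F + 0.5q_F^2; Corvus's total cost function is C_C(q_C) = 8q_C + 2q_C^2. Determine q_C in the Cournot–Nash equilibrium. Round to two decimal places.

8.75

Flint's profit: π_F = (107 - 2Q)q_F - (17q_F + (1/2)q_F²). Setting ∂π_F/∂q_F = 0: 90 - 5q_F - 2(q_C) = 0.
Corvus's profit: π_C = (107 - 2Q)q_C - (8q_C + 2q_C²). Setting ∂π_C/∂q_C = 0: 99 - 8q_C - 2(q_F) = 0.
Best responses: q_F = (90 - 2q_C)/5, q_C = (99 - 2q_F)/8.
Substituting one into the other gives q_F = 29/2 and q_C = 35/4.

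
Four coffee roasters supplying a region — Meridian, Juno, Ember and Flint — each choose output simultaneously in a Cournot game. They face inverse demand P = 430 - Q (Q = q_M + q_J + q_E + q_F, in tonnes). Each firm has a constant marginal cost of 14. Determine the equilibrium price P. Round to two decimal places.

Each firm earns π_i = (430 - Q)q_i - 14q_i.
Setting ∂π_i/∂q_i = 0 with rivals' quantities fixed: 416 - 2q_i - Σ_{j≠i} q_j = 0.
With identical firms every q_j equals q_i, so Σ_{j≠i} q_j = 3q_i and 416 = 5q_i, giving q_i = 416/5.
Total output Q = 1664/5, so price P = 430 - 1664/5 = 486/5.

97.20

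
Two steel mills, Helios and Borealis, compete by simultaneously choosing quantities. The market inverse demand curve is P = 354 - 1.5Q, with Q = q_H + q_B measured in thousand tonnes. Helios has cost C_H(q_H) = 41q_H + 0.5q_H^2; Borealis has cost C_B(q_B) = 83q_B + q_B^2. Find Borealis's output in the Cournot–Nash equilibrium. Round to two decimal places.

34.62

Helios's profit: π_H = (354 - 1.5Q)q_H - (41q_H + (1/2)q_H²). Setting ∂π_H/∂q_H = 0: 313 - 4q_H - (3/2)(q_B) = 0.
Borealis's profit: π_B = (354 - 1.5Q)q_B - (83q_B + q_B²). Setting ∂π_B/∂q_B = 0: 271 - 5q_B - (3/2)(q_H) = 0.
Best responses: q_H = (313 - (3/2)q_B)/4, q_B = (271 - (3/2)q_H)/5.
Substituting one into the other gives q_H = 65.2676 and q_B = 34.6197.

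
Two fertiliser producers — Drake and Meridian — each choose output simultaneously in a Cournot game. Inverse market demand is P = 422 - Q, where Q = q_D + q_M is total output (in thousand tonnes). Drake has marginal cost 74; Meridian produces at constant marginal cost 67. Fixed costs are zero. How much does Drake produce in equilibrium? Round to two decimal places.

113.67

Drake's profit: π_D = (422 - Q)q_D - (74q_D). Setting ∂π_D/∂q_D = 0: 348 - 2q_D - (q_M) = 0.
Meridian's profit: π_M = (422 - Q)q_M - (67q_M). Setting ∂π_M/∂q_M = 0: 355 - 2q_M - (q_D) = 0.
Best responses: q_D = (348 - q_M)/2, q_M = (355 - q_D)/2.
Solving the pair: q_D = 341/3, q_M = 362/3.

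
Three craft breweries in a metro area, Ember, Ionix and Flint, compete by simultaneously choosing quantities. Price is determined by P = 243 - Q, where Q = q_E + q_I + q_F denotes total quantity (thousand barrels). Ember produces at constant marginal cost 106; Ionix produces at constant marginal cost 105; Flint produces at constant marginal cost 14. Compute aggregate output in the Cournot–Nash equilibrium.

126

Ember's profit: π_E = (243 - Q)q_E - (106q_E). Setting ∂π_E/∂q_E = 0: 137 - 2q_E - (q_I + q_F) = 0.
Ionix's first-order condition: 138 - 2q_I - (q_E + q_F) = 0.
Flint's first-order condition: 229 - 2q_F - (q_E + q_I) = 0.
Adding the 3 conditions: 504 − 2Q − 2Q = 0, i.e. Q = 126.
Back-substituting: q_E = (137 − 126) = 11, q_I = (138 − 126) = 12, q_F = (229 − 126) = 103.
Total output Q = 11 + 12 + 103 = 126.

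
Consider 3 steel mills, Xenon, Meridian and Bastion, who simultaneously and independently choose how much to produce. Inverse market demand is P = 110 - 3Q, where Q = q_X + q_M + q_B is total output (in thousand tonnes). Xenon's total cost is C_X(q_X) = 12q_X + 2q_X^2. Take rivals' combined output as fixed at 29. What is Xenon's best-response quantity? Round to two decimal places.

1.10

With rivals' combined output fixed at 29, Xenon's profit is π_X = (110 - 3·29 - 3q_X)q_X - (12q_X + 2q_X²) = (23 - 3q_X)q_X - (12q_X + 2q_X²).
∂π_X/∂q_X = 11 - 10q_X = 0, so q_X = 11/10.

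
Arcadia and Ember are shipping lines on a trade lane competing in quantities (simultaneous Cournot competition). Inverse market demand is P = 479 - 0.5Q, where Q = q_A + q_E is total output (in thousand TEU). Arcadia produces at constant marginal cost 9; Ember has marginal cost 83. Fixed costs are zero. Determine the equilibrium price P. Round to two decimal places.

Arcadia's profit: π_A = (479 - 0.5Q)q_A - (9q_A). Setting ∂π_A/∂q_A = 0: 470 - q_A - (1/2)(q_E) = 0.
Ember's first-order condition: 396 - q_E - (1/2)(q_A) = 0.
So q_A = (470 - (1/2)q_E) and q_E = (396 - (1/2)q_A).
Solving the pair: q_A = 1088/3, q_E = 644/3.
Total output Q = 1732/3, so price P = 479 - (1/2)·(1732/3) = 571/3.

190.33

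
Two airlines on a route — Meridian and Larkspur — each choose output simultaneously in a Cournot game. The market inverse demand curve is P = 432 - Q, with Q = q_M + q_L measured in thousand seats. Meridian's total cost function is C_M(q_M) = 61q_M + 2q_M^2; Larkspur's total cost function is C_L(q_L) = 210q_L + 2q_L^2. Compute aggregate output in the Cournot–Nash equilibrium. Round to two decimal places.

Meridian's profit: π_M = (432 - Q)q_M - (61q_M + 2q_M²). Setting ∂π_M/∂q_M = 0: 371 - 6q_M - (q_L) = 0.
Larkspur's profit: π_L = (432 - Q)q_L - (210q_L + 2q_L²). Setting ∂π_L/∂q_L = 0: 222 - 6q_L - (q_M) = 0.
Best responses: q_M = (371 - q_L)/6, q_L = (222 - q_M)/6.
Solving the pair: q_M = 57.2571, q_L = 961/35.
Total output Q = 57.2571 + 961/35 = 593/7.

84.71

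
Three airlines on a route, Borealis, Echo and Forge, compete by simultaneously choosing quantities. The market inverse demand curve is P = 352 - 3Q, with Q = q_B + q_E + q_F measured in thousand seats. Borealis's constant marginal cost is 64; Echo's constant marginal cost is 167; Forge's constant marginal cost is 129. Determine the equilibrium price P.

178

Borealis's profit: π_B = (352 - 3Q)q_B - (64q_B). Setting ∂π_B/∂q_B = 0: 288 - 6q_B - 3(q_E + q_F) = 0.
Echo's first-order condition: 185 - 6q_E - 3(q_B + q_F) = 0.
Forge's first-order condition: 223 - 6q_F - 3(q_B + q_E) = 0.
Adding the 3 first-order conditions: 696 − 12Q = 0, so Q = 58.
Back-substituting: q_B = (288 − 174)/3 = 38, q_E = (185 − 174)/3 = 11/3, q_F = (223 − 174)/3 = 49/3.
Total output Q = 58, so price P = 352 - 3·58 = 178.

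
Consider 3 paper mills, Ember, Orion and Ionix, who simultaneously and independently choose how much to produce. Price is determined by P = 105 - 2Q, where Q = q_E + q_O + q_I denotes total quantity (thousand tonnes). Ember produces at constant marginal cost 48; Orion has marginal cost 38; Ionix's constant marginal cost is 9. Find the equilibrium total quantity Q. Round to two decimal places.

Ember's profit: π_E = (105 - 2Q)q_E - (48q_E). Setting ∂π_E/∂q_E = 0: 57 - 4q_E - 2(q_O + q_I) = 0.
Orion's profit: π_O = (105 - 2Q)q_O - (38q_O). Setting ∂π_O/∂q_O = 0: 67 - 4q_O - 2(q_E + q_I) = 0.
Ionix's first-order condition: 96 - 4q_I - 2(q_E + q_O) = 0.
Adding the 3 conditions: 220 − 4Q − 4Q = 0, i.e. Q = 55/2.
Back-substituting: q_E = (57 − 55)/2 = 1, q_O = (67 − 55)/2 = 6, q_I = (96 − 55)/2 = 41/2.
Total output Q = 1 + 6 + 41/2 = 55/2.

27.50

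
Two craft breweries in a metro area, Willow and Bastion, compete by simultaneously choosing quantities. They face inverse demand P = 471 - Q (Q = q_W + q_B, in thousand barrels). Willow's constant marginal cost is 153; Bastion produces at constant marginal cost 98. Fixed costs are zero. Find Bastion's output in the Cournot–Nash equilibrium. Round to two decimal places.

142.67

Willow's profit: π_W = (471 - Q)q_W - (153q_W). Setting ∂π_W/∂q_W = 0: 318 - 2q_W - (q_B) = 0.
Bastion's profit: π_B = (471 - Q)q_B - (98q_B). Setting ∂π_B/∂q_B = 0: 373 - 2q_B - (q_W) = 0.
Best responses: q_W = (318 - q_B)/2, q_B = (373 - q_W)/2.
Substituting one into the other gives q_W = 263/3 and q_B = 428/3.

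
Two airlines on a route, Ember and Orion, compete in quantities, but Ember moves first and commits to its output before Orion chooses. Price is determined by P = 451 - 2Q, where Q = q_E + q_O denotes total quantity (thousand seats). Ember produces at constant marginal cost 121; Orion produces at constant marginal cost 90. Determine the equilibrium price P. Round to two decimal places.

Solve by backward induction. Given q_E, the follower Orion maximises π_O = (451 - 2q_E - 2q_O)q_O - 90q_O.
Setting the follower's marginal profit to zero, 361 - 2q_E - 4q_O = 0, i.e. q_O = (361 - 2q_E)/4.
Ember substitutes q_O(q_E) into its own profit: π_E = q_E(451 - 2q_E - (361 - 2q_E)/2) - 121q_E = (541/2 - q_E)q_E - 121q_E.
Maximising: ∂π_E/∂q_E = 299/2 - 2q_E = 0, giving q_E = 299/4.
Then q_O = (361 - 2·(299/4))/4 = 423/8.
Total output Q = 1021/8, so price P = 451 - 2·(1021/8) = 783/4.

195.75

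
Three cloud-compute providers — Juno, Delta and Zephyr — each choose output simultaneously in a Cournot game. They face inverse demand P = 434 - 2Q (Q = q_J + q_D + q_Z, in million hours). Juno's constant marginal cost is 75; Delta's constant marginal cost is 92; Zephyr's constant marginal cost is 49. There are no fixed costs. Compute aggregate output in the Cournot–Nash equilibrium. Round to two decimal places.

Juno's profit: π_J = (434 - 2Q)q_J - (75q_J). Setting ∂π_J/∂q_J = 0: 359 - 4q_J - 2(q_D + q_Z) = 0.
Delta's first-order condition: 342 - 4q_D - 2(q_J + q_Z) = 0.
Zephyr's first-order condition: 385 - 4q_Z - 2(q_J + q_D) = 0.
Summing all 3 equations gives 1086 − 8Q = 0, hence Q = 543/4.
Back-substituting: q_J = (359 − 543/2)/2 = 175/4, q_D = (342 − 543/2)/2 = 141/4, q_Z = (385 − 543/2)/2 = 227/4.
Total output Q = 175/4 + 141/4 + 227/4 = 543/4.

135.75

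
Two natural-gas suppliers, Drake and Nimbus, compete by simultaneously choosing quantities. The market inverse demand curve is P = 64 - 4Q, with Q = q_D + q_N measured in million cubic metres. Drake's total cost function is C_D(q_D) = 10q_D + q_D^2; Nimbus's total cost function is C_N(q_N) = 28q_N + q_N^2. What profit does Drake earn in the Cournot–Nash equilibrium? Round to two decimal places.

111.12

Drake's profit: π_D = (64 - 4Q)q_D - (10q_D + q_D²). Setting ∂π_D/∂q_D = 0: 54 - 10q_D - 4(q_N) = 0.
Nimbus's first-order condition: 36 - 10q_N - 4(q_D) = 0.
Best responses: q_D = (54 - 4q_N)/10, q_N = (36 - 4q_D)/10.
Substituting one into the other gives q_D = 33/7 and q_N = 12/7.
Price P = 64 - 4·(45/7) = 268/7.
Drake's profit: (268/7)·(33/7) - 10·(33/7) - (33/7)² = 111.1224.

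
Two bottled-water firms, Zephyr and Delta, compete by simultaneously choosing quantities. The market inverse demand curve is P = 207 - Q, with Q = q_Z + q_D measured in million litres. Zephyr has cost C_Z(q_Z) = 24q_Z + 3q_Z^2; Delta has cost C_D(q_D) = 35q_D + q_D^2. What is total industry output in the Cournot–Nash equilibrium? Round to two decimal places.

56.55

Zephyr's profit: π_Z = (207 - Q)q_Z - (24q_Z + 3q_Z²). Setting ∂π_Z/∂q_Z = 0: 183 - 8q_Z - (q_D) = 0.
Delta's profit: π_D = (207 - Q)q_D - (35q_D + q_D²). Setting ∂π_D/∂q_D = 0: 172 - 4q_D - (q_Z) = 0.
Best responses: q_Z = (183 - q_D)/8, q_D = (172 - q_Z)/4.
Substituting one into the other gives q_Z = 560/31 and q_D = 1193/31.
Total output Q = 560/31 + 1193/31 = 1753/31.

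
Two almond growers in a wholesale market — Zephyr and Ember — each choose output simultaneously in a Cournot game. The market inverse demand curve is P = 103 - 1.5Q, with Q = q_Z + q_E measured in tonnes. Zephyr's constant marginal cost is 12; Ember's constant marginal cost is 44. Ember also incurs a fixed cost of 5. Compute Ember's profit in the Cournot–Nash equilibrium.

Zephyr's profit: π_Z = (103 - 1.5Q)q_Z - (12q_Z). Setting ∂π_Z/∂q_Z = 0: 91 - 3q_Z - (3/2)(q_E) = 0.
Ember's first-order condition: 59 - 3q_E - (3/2)(q_Z) = 0.
So q_Z = (91 - (3/2)q_E)/3 and q_E = (59 - (3/2)q_Z)/3.
Solving the pair: q_Z = 82/3, q_E = 6.
Price P = 103 - (3/2)·(100/3) = 53.
Ember's profit: (53 - 44)·6 - 5 = 49.

49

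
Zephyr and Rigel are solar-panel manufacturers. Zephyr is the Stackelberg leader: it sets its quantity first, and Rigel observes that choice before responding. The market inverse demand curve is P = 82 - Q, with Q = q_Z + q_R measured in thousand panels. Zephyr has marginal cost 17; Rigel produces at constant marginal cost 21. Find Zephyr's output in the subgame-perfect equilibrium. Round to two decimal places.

The follower Rigel best-responds to any q_Z: π_R = (82 - Q)q_R - 21q_R.
Setting the follower's marginal profit to zero, 61 - q_Z - 2q_R = 0, i.e. q_R = (61 - q_Z)/2.
Zephyr substitutes q_R(q_Z) into its own profit: π_Z = q_Z(82 - q_Z - (61 - q_Z)/2) - 17q_Z = (103/2 - (1/2)q_Z)q_Z - 17q_Z.
The leader's first-order condition 69/2 - q_Z = 0 yields q_Z = 69/2.
Then q_R = (61 - 69/2)/2 = 53/4.

34.50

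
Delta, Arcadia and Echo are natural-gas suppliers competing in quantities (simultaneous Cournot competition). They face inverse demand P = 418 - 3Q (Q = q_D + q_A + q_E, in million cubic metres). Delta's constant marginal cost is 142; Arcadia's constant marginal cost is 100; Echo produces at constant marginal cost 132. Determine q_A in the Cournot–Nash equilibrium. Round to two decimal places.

Delta's profit: π_D = (418 - 3Q)q_D - (142q_D). Setting ∂π_D/∂q_D = 0: 276 - 6q_D - 3(q_A + q_E) = 0.
Arcadia's profit: π_A = (418 - 3Q)q_A - (100q_A). Setting ∂π_A/∂q_A = 0: 318 - 6q_A - 3(q_D + q_E) = 0.
Echo's profit: π_E = (418 - 3Q)q_E - (132q_E). Setting ∂π_E/∂q_E = 0: 286 - 6q_E - 3(q_D + q_A) = 0.
Adding the 3 conditions: 880 − 6Q − 6Q = 0, i.e. Q = 220/3.
Back-substituting: q_D = (276 − 220)/3 = 56/3, q_A = (318 − 220)/3 = 98/3, q_E = (286 − 220)/3 = 22.

32.67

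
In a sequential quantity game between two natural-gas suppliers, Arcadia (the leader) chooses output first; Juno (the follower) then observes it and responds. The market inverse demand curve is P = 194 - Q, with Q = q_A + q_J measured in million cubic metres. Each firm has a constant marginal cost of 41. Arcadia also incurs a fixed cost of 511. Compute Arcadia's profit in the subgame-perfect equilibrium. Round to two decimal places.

The follower Juno best-responds to any q_A: π_J = (194 - Q)q_J - 41q_J.
Setting the follower's marginal profit to zero, 153 - q_A - 2q_J = 0, i.e. q_J = (153 - q_A)/2.
The leader anticipates this reaction. Substituting into P = 194 - Q gives P = 235/2 - (1/2)q_A, so π_A = (235/2 - (1/2)q_A)q_A - 41q_A.
Maximising: ∂π_A/∂q_A = 153/2 - q_A = 0, giving q_A = 153/2.
Then q_J = (153 - 153/2)/2 = 153/4.
Price P = 194 - 459/4 = 317/4.
Arcadia's profit: (317/4 - 41)·(153/2) - 511 = 2415.1250.

2415.13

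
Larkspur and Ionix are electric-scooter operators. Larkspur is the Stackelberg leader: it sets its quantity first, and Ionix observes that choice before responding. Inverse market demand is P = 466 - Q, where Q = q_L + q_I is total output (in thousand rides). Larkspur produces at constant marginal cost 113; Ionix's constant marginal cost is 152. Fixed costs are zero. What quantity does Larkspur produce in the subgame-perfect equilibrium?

196

Solve by backward induction. Given q_L, the follower Ionix maximises π_I = (466 - q_L - q_I)q_I - 152q_I.
Setting the follower's marginal profit to zero, 314 - q_L - 2q_I = 0, i.e. q_I = (314 - q_L)/2.
The leader anticipates this reaction. Substituting into P = 466 - Q gives P = 309 - (1/2)q_L, so π_L = (309 - (1/2)q_L)q_L - 113q_L.
Maximising: ∂π_L/∂q_L = 196 - q_L = 0, giving q_L = 196.
Then q_I = (314 - 196)/2 = 59.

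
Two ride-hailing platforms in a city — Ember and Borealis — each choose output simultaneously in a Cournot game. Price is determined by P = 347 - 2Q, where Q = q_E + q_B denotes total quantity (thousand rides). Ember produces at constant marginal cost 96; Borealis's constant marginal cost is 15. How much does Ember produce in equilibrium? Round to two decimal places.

Ember's profit: π_E = (347 - 2Q)q_E - (96q_E). Setting ∂π_E/∂q_E = 0: 251 - 4q_E - 2(q_B) = 0.
Borealis's profit: π_B = (347 - 2Q)q_B - (15q_B). Setting ∂π_B/∂q_B = 0: 332 - 4q_B - 2(q_E) = 0.
Rearranging gives the reaction functions q_E = (251 - 2q_B)/4 and q_B = (332 - 2q_E)/4.
Substituting one into the other gives q_E = 85/3 and q_B = 413/6.

28.33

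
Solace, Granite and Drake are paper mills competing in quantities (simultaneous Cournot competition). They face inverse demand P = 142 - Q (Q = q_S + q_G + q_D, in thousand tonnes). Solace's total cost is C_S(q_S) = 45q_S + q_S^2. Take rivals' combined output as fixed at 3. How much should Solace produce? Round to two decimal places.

23.50

With rivals' combined output fixed at 3, Solace's profit is π_S = (142 - 3 - q_S)q_S - (45q_S + q_S²) = (139 - q_S)q_S - (45q_S + q_S²).
∂π_S/∂q_S = 94 - 4q_S = 0, so q_S = 47/2.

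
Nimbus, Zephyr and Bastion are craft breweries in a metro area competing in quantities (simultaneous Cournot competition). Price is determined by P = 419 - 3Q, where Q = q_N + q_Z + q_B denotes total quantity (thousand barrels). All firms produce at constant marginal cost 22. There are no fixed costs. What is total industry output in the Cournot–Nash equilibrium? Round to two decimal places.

99.25

Each firm earns π_i = (419 - 3Q)q_i - 22q_i.
Setting ∂π_i/∂q_i = 0 with rivals' quantities fixed: 397 - 6q_i - 3·Σ_{j≠i} q_j = 0.
By symmetry each firm produces the same amount; substituting Σ_{j≠i} q_j = 2q_i yields q_i = 397/12.
Total output Q = 397/12 + 397/12 + 397/12 = 397/4.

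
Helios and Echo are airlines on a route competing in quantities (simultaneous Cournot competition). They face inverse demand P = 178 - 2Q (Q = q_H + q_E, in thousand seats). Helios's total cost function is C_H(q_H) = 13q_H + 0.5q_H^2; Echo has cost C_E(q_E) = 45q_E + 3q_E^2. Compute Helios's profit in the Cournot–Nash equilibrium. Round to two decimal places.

2263.06

Helios's profit: π_H = (178 - 2Q)q_H - (13q_H + (1/2)q_H²). Setting ∂π_H/∂q_H = 0: 165 - 5q_H - 2(q_E) = 0.
Echo's first-order condition: 133 - 10q_E - 2(q_H) = 0.
Best responses: q_H = (165 - 2q_E)/5, q_E = (133 - 2q_H)/10.
Substituting one into the other gives q_H = 692/23 and q_E = 335/46.
Price P = 178 - 2·(1719/46) = 103.2609.
Helios's profit: 103.2609·(692/23) - 13·(692/23) - (1/2)(692/23)² = 2263.0624.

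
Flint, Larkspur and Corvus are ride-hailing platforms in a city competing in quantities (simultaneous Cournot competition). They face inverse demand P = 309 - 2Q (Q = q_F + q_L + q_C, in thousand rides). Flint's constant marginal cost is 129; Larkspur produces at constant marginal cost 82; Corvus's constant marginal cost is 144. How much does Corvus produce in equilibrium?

11

Flint's profit: π_F = (309 - 2Q)q_F - (129q_F). Setting ∂π_F/∂q_F = 0: 180 - 4q_F - 2(q_L + q_C) = 0.
Larkspur's first-order condition: 227 - 4q_L - 2(q_F + q_C) = 0.
Corvus's first-order condition: 165 - 4q_C - 2(q_F + q_L) = 0.
Summing all 3 equations gives 572 − 8Q = 0, hence Q = 143/2.
Back-substituting: q_F = (180 − 143)/2 = 37/2, q_L = (227 − 143)/2 = 42, q_C = (165 − 143)/2 = 11.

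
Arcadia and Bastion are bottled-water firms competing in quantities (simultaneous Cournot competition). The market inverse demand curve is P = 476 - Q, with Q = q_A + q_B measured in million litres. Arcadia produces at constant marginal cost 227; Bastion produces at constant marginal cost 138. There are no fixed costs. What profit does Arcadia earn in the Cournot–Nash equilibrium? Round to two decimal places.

2844.44

Arcadia's profit: π_A = (476 - Q)q_A - (227q_A). Setting ∂π_A/∂q_A = 0: 249 - 2q_A - (q_B) = 0.
Bastion's profit: π_B = (476 - Q)q_B - (138q_B). Setting ∂π_B/∂q_B = 0: 338 - 2q_B - (q_A) = 0.
Best responses: q_A = (249 - q_B)/2, q_B = (338 - q_A)/2.
Substituting one into the other gives q_A = 160/3 and q_B = 427/3.
Price P = 476 - 587/3 = 841/3.
Arcadia's profit: (841/3 - 227)·(160/3) = 2844.4444.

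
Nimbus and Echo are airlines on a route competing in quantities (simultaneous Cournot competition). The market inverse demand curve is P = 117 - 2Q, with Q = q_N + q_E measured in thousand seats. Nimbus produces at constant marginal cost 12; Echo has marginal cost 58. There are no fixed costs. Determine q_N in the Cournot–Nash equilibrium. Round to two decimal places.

25.17

Nimbus's profit: π_N = (117 - 2Q)q_N - (12q_N). Setting ∂π_N/∂q_N = 0: 105 - 4q_N - 2(q_E) = 0.
Echo's profit: π_E = (117 - 2Q)q_E - (58q_E). Setting ∂π_E/∂q_E = 0: 59 - 4q_E - 2(q_N) = 0.
So q_N = (105 - 2q_E)/4 and q_E = (59 - 2q_N)/4.
Substituting one into the other gives q_N = 151/6 and q_E = 13/6.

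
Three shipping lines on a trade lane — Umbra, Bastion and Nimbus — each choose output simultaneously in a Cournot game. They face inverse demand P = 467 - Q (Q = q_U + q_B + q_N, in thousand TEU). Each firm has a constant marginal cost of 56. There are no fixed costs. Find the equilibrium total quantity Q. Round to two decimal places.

308.25

Each firm earns π_i = (467 - Q)q_i - 56q_i.
Setting ∂π_i/∂q_i = 0 with rivals' quantities fixed: 411 - 2q_i - Σ_{j≠i} q_j = 0.
With identical firms every q_j equals q_i, so Σ_{j≠i} q_j = 2q_i and 411 = 4q_i, giving q_i = 411/4.
Total output Q = 411/4 + 411/4 + 411/4 = 1233/4.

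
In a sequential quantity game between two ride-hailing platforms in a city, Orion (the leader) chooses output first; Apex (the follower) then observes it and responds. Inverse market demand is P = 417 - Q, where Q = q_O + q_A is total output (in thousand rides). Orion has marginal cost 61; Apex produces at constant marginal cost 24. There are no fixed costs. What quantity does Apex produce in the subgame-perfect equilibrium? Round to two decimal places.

116.75

The follower Apex best-responds to any q_O: π_A = (417 - Q)q_A - 24q_A.
Setting the follower's marginal profit to zero, 393 - q_O - 2q_A = 0, i.e. q_A = (393 - q_O)/2.
Orion substitutes q_A(q_O) into its own profit: π_O = q_O(417 - q_O - (393 - q_O)/2) - 61q_O = (441/2 - (1/2)q_O)q_O - 61q_O.
Leader FOC: 319/2 - q_O = 0, so q_O = 319/2.
Then q_A = (393 - 319/2)/2 = 467/4.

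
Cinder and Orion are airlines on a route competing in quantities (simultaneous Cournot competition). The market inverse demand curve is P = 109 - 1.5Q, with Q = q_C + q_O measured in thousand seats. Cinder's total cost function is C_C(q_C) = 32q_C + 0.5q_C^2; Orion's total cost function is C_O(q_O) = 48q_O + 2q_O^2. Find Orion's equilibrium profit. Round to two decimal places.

87.16

Cinder's profit: π_C = (109 - 1.5Q)q_C - (32q_C + (1/2)q_C²). Setting ∂π_C/∂q_C = 0: 77 - 4q_C - (3/2)(q_O) = 0.
Orion's profit: π_O = (109 - 1.5Q)q_O - (48q_O + 2q_O²). Setting ∂π_O/∂q_O = 0: 61 - 7q_O - (3/2)(q_C) = 0.
Best responses: q_C = (77 - (3/2)q_O)/4, q_O = (61 - (3/2)q_C)/7.
Solving the pair: q_C = 1790/103, q_O = 514/103.
Price P = 109 - (3/2)·22.3689 = 75.4466.
Orion's profit: 75.4466·(514/103) - 48·(514/103) - 2(514/103)² = 87.1605.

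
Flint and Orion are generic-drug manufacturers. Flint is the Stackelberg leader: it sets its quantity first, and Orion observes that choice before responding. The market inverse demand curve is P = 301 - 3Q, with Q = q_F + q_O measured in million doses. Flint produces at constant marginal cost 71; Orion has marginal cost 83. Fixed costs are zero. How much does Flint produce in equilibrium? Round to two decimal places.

40.33

Solve by backward induction. Given q_F, the follower Orion maximises π_O = (301 - 3q_F - 3q_O)q_O - 83q_O.
∂π_O/∂q_O = 218 - 3q_F - 6q_O = 0 gives the reaction function q_O = (218 - 3q_F)/6.
The leader anticipates this reaction. Substituting into P = 301 - 3Q gives P = 192 - (3/2)q_F, so π_F = (192 - (3/2)q_F)q_F - 71q_F.
Maximising: ∂π_F/∂q_F = 121 - 3q_F = 0, giving q_F = 121/3.
Then q_O = (218 - 3·(121/3))/6 = 97/6.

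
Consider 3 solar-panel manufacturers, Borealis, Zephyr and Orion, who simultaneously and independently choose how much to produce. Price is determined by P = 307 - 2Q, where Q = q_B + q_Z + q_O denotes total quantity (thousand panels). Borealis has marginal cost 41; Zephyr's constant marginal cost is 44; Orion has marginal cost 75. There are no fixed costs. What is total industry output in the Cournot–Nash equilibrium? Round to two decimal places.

Borealis's profit: π_B = (307 - 2Q)q_B - (41q_B). Setting ∂π_B/∂q_B = 0: 266 - 4q_B - 2(q_Z + q_O) = 0.
Zephyr's profit: π_Z = (307 - 2Q)q_Z - (44q_Z). Setting ∂π_Z/∂q_Z = 0: 263 - 4q_Z - 2(q_B + q_O) = 0.
Orion's first-order condition: 232 - 4q_O - 2(q_B + q_Z) = 0.
Summing all 3 equations gives 761 − 8Q = 0, hence Q = 761/8.
Back-substituting: q_B = (266 − 761/4)/2 = 303/8, q_Z = (263 − 761/4)/2 = 291/8, q_O = (232 − 761/4)/2 = 167/8.
Total output Q = 303/8 + 291/8 + 167/8 = 761/8.

95.13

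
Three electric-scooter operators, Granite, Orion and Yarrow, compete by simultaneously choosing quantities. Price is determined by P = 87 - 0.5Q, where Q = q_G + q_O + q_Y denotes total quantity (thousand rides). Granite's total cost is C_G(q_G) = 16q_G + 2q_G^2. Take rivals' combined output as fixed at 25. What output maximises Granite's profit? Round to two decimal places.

With rivals' combined output fixed at 25, Granite's profit is π_G = (87 - (1/2)·25 - (1/2)q_G)q_G - (16q_G + 2q_G²) = (149/2 - (1/2)q_G)q_G - (16q_G + 2q_G²).
∂π_G/∂q_G = 117/2 - 5q_G = 0, so q_G = 117/10.

11.70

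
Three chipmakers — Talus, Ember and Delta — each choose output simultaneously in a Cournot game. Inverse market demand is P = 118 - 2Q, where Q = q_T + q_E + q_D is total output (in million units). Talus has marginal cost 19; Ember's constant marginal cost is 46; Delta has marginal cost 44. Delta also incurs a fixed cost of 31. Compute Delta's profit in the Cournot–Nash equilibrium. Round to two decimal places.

Talus's profit: π_T = (118 - 2Q)q_T - (19q_T). Setting ∂π_T/∂q_T = 0: 99 - 4q_T - 2(q_E + q_D) = 0.
Ember's profit: π_E = (118 - 2Q)q_E - (46q_E). Setting ∂π_E/∂q_E = 0: 72 - 4q_E - 2(q_T + q_D) = 0.
Delta's profit: π_D = (118 - 2Q)q_D - (44q_D). Setting ∂π_D/∂q_D = 0: 74 - 4q_D - 2(q_T + q_E) = 0.
Summing all 3 equations gives 245 − 8Q = 0, hence Q = 245/8.
Back-substituting: q_T = (99 − 245/4)/2 = 151/8, q_E = (72 − 245/4)/2 = 43/8, q_D = (74 − 245/4)/2 = 51/8.
Price P = 118 - 2·(245/8) = 227/4.
Delta's profit: (227/4 - 44)·(51/8) - 31 = 1609/32.

50.28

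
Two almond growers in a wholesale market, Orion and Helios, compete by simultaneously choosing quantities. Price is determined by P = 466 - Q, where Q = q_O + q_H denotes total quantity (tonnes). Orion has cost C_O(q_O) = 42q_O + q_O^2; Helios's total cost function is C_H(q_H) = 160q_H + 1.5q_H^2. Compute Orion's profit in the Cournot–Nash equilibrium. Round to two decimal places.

Orion's profit: π_O = (466 - Q)q_O - (42q_O + q_O²). Setting ∂π_O/∂q_O = 0: 424 - 4q_O - (q_H) = 0.
Helios's first-order condition: 306 - 5q_H - (q_O) = 0.
So q_O = (424 - q_H)/4 and q_H = (306 - q_O)/5.
Substituting one into the other gives q_O = 1814/19 and q_H = 800/19.
Price P = 466 - 137.5789 = 328.4211.
Orion's profit: 328.4211·(1814/19) - 42·(1814/19) - (1814/19)² = 18230.4488.

18230.45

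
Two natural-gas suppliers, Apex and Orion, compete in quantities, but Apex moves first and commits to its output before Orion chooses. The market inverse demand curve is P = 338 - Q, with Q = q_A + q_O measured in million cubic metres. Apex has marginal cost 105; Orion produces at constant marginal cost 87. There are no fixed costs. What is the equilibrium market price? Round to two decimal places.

158.75

The follower Orion best-responds to any q_A: π_O = (338 - Q)q_O - 87q_O.
Setting the follower's marginal profit to zero, 251 - q_A - 2q_O = 0, i.e. q_O = (251 - q_A)/2.
The leader anticipates this reaction. Substituting into P = 338 - Q gives P = 425/2 - (1/2)q_A, so π_A = (425/2 - (1/2)q_A)q_A - 105q_A.
Leader FOC: 215/2 - q_A = 0, so q_A = 215/2.
Then q_O = (251 - 215/2)/2 = 287/4.
Total output Q = 717/4, so price P = 338 - 717/4 = 635/4.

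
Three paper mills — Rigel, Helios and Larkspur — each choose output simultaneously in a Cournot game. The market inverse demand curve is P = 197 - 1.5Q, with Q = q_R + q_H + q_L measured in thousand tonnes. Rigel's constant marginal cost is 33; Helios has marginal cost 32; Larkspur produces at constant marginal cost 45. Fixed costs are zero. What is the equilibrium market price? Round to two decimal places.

76.75

Rigel's profit: π_R = (197 - 1.5Q)q_R - (33q_R). Setting ∂π_R/∂q_R = 0: 164 - 3q_R - (3/2)(q_H + q_L) = 0.
Helios's first-order condition: 165 - 3q_H - (3/2)(q_R + q_L) = 0.
Larkspur's first-order condition: 152 - 3q_L - (3/2)(q_R + q_H) = 0.
Adding the 3 conditions: 481 − 3Q − 3Q = 0, i.e. Q = 481/6.
Back-substituting: q_R = (164 − 481/4)/(3/2) = 175/6, q_H = (165 − 481/4)/(3/2) = 179/6, q_L = (152 − 481/4)/(3/2) = 127/6.
Total output Q = 481/6, so price P = 197 - (3/2)·(481/6) = 307/4.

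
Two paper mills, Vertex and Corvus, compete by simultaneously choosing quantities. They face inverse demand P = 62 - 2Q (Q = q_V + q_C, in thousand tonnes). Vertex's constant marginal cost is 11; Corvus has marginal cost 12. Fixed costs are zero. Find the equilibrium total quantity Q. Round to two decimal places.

Vertex's profit: π_V = (62 - 2Q)q_V - (11q_V). Setting ∂π_V/∂q_V = 0: 51 - 4q_V - 2(q_C) = 0.
Corvus's first-order condition: 50 - 4q_C - 2(q_V) = 0.
Best responses: q_V = (51 - 2q_C)/4, q_C = (50 - 2q_V)/4.
Substituting one into the other gives q_V = 26/3 and q_C = 49/6.
Total output Q = 26/3 + 49/6 = 101/6.

16.83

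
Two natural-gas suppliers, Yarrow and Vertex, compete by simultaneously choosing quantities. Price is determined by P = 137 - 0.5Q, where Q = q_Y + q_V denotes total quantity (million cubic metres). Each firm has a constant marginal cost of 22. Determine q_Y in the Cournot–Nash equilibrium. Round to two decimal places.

76.67

A representative firm's profit is π_i = q_i(137 - 0.5Q) - 22q_i.
First-order condition (treating rivals' output as given): 115 - q_i - (1/2)q_j = 0.
By symmetry each firm produces the same amount; substituting q_j = q_i yields q_i = 115/(3/2) = 230/3.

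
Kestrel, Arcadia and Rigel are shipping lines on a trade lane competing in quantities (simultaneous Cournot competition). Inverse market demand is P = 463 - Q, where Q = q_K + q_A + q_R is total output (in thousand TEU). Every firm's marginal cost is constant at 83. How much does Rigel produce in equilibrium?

95

A representative firm's profit is π_i = q_i(463 - Q) - 83q_i.
Setting ∂π_i/∂q_i = 0 with rivals' quantities fixed: 380 - 2q_i - Σ_{j≠i} q_j = 0.
With identical firms every q_j equals q_i, so Σ_{j≠i} q_j = 2q_i and 380 = 4q_i, giving q_i = 95.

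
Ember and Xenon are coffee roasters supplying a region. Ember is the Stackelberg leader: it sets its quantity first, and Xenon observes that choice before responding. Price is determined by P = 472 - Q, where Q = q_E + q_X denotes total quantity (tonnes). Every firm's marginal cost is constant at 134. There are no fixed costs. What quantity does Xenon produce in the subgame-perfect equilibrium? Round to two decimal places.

84.50

The follower Xenon best-responds to any q_E: π_X = (472 - Q)q_X - 134q_X.
∂π_X/∂q_X = 338 - q_E - 2q_X = 0 gives the reaction function q_X = (338 - q_E)/2.
Ember substitutes q_X(q_E) into its own profit: π_E = q_E(472 - q_E - (338 - q_E)/2) - 134q_E = (303 - (1/2)q_E)q_E - 134q_E.
Leader FOC: 169 - q_E = 0, so q_E = 169.
Then q_X = (338 - 169)/2 = 169/2.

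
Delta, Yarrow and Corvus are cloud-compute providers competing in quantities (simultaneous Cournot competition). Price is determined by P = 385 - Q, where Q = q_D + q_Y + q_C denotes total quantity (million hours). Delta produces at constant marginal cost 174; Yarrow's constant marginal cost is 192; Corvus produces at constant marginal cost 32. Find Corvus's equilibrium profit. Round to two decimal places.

26814.06

Delta's profit: π_D = (385 - Q)q_D - (174q_D). Setting ∂π_D/∂q_D = 0: 211 - 2q_D - (q_Y + q_C) = 0.
Yarrow's first-order condition: 193 - 2q_Y - (q_D + q_C) = 0.
Corvus's first-order condition: 353 - 2q_C - (q_D + q_Y) = 0.
Adding the 3 conditions: 757 − 2Q − 2Q = 0, i.e. Q = 757/4.
Back-substituting: q_D = (211 − 757/4) = 87/4, q_Y = (193 − 757/4) = 15/4, q_C = (353 − 757/4) = 655/4.
Price P = 385 - 757/4 = 783/4.
Corvus's profit: (783/4 - 32)·(655/4) = 26814.0625.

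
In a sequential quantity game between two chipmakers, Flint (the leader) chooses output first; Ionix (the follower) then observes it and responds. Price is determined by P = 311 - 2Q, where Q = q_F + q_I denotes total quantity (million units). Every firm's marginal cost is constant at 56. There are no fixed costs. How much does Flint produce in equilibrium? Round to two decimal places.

63.75

The follower Ionix best-responds to any q_F: π_I = (311 - 2Q)q_I - 56q_I.
∂π_I/∂q_I = 255 - 2q_F - 4q_I = 0 gives the reaction function q_I = (255 - 2q_F)/4.
Flint substitutes q_I(q_F) into its own profit: π_F = q_F(311 - 2q_F - (255 - 2q_F)/2) - 56q_F = (367/2 - q_F)q_F - 56q_F.
Leader FOC: 255/2 - 2q_F = 0, so q_F = 255/4.
Then q_I = (255 - 2·(255/4))/4 = 255/8.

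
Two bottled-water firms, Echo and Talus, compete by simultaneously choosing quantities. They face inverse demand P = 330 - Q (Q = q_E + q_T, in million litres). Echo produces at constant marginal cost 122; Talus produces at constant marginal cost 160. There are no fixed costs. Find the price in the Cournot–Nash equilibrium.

204

Echo's profit: π_E = (330 - Q)q_E - (122q_E). Setting ∂π_E/∂q_E = 0: 208 - 2q_E - (q_T) = 0.
Talus's profit: π_T = (330 - Q)q_T - (160q_T). Setting ∂π_T/∂q_T = 0: 170 - 2q_T - (q_E) = 0.
Best responses: q_E = (208 - q_T)/2, q_T = (170 - q_E)/2.
Substituting one into the other gives q_E = 82 and q_T = 44.
Total output Q = 126, so price P = 330 - 126 = 204.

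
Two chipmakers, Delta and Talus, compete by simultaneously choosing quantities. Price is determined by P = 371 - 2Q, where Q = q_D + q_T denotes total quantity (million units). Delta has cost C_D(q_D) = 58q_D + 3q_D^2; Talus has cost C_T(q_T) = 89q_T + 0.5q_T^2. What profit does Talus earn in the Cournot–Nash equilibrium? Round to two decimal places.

5687.19

Delta's profit: π_D = (371 - 2Q)q_D - (58q_D + 3q_D²). Setting ∂π_D/∂q_D = 0: 313 - 10q_D - 2(q_T) = 0.
Talus's profit: π_T = (371 - 2Q)q_T - (89q_T + (1/2)q_T²). Setting ∂π_T/∂q_T = 0: 282 - 5q_T - 2(q_D) = 0.
Rearranging gives the reaction functions q_D = (313 - 2q_T)/10 and q_T = (282 - 2q_D)/5.
Solving the pair: q_D = 1001/46, q_T = 1097/23.
Price P = 371 - 2·69.4565 = 232.0870.
Talus's profit: 232.0870·(1097/23) - 89·(1097/23) - (1/2)(1097/23)² = 5687.1881.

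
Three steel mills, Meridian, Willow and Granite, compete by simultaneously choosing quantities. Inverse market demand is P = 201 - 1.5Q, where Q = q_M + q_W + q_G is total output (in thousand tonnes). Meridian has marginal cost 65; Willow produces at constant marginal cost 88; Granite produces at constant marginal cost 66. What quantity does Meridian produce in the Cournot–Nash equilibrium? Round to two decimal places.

26.67

Meridian's profit: π_M = (201 - 1.5Q)q_M - (65q_M). Setting ∂π_M/∂q_M = 0: 136 - 3q_M - (3/2)(q_W + q_G) = 0.
Willow's profit: π_W = (201 - 1.5Q)q_W - (88q_W). Setting ∂π_W/∂q_W = 0: 113 - 3q_W - (3/2)(q_M + q_G) = 0.
Granite's first-order condition: 135 - 3q_G - (3/2)(q_M + q_W) = 0.
Summing all 3 equations gives 384 − 6Q = 0, hence Q = 64.
Back-substituting: q_M = (136 − 96)/(3/2) = 80/3, q_W = (113 − 96)/(3/2) = 34/3, q_G = (135 − 96)/(3/2) = 26.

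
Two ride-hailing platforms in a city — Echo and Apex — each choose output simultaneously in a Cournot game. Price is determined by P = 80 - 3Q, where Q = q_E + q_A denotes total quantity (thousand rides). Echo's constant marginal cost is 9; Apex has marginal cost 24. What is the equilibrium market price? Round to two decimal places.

37.67

Echo's profit: π_E = (80 - 3Q)q_E - (9q_E). Setting ∂π_E/∂q_E = 0: 71 - 6q_E - 3(q_A) = 0.
Apex's first-order condition: 56 - 6q_A - 3(q_E) = 0.
Best responses: q_E = (71 - 3q_A)/6, q_A = (56 - 3q_E)/6.
Solving the pair: q_E = 86/9, q_A = 41/9.
Total output Q = 127/9, so price P = 80 - 3·(127/9) = 113/3.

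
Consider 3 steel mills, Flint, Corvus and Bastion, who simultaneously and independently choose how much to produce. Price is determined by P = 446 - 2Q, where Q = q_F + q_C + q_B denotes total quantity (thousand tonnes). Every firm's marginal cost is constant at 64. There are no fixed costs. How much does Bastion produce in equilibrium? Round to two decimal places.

47.75

Each firm earns π_i = (446 - 2Q)q_i - 64q_i.
Setting ∂π_i/∂q_i = 0 with rivals' quantities fixed: 382 - 4q_i - 2·Σ_{j≠i} q_j = 0.
By symmetry each firm produces the same amount; substituting Σ_{j≠i} q_j = 2q_i yields q_i = 382/8 = 191/4.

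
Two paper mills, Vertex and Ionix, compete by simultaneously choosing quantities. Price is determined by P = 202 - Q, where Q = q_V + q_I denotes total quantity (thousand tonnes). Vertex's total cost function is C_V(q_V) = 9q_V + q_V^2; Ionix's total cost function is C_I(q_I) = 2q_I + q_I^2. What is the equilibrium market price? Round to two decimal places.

123.40

Vertex's profit: π_V = (202 - Q)q_V - (9q_V + q_V²). Setting ∂π_V/∂q_V = 0: 193 - 4q_V - (q_I) = 0.
Ionix's first-order condition: 200 - 4q_I - (q_V) = 0.
So q_V = (193 - q_I)/4 and q_I = (200 - q_V)/4.
Solving the pair: q_V = 572/15, q_I = 607/15.
Total output Q = 393/5, so price P = 202 - 393/5 = 617/5.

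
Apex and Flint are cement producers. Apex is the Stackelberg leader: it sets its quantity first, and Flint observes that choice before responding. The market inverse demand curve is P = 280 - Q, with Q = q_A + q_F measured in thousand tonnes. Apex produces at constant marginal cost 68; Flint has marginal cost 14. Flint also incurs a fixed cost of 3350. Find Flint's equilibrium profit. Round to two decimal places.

Solve by backward induction. Given q_A, the follower Flint maximises π_F = (280 - q_A - q_F)q_F - 14q_F.
Follower FOC: 266 - q_A - 2q_F = 0, so q_F(q_A) = (266 - q_A)/2.
Apex substitutes q_F(q_A) into its own profit: π_A = q_A(280 - q_A - (266 - q_A)/2) - 68q_A = (147 - (1/2)q_A)q_A - 68q_A.
The leader's first-order condition 79 - q_A = 0 yields q_A = 79.
Then q_F = (266 - 79)/2 = 187/2.
Price P = 280 - 345/2 = 215/2.
Flint's profit: (215/2 - 14)·(187/2) - 3350 = 5392.2500.

5392.25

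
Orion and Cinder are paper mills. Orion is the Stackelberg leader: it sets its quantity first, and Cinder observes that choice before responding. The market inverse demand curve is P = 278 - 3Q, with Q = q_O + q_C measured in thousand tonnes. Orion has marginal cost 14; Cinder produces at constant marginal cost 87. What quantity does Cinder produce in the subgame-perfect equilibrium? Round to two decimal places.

3.75

Solve by backward induction. Given q_O, the follower Cinder maximises π_C = (278 - 3q_O - 3q_C)q_C - 87q_C.
Follower FOC: 191 - 3q_O - 6q_C = 0, so q_C(q_O) = (191 - 3q_O)/6.
The leader anticipates this reaction. Substituting into P = 278 - 3Q gives P = 365/2 - (3/2)q_O, so π_O = (365/2 - (3/2)q_O)q_O - 14q_O.
Leader FOC: 337/2 - 3q_O = 0, so q_O = 337/6.
Then q_C = (191 - 3·(337/6))/6 = 15/4.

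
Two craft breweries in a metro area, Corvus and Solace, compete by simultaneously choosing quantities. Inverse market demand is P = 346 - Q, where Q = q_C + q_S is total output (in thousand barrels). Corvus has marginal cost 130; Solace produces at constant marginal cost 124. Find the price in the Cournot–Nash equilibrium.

Corvus's profit: π_C = (346 - Q)q_C - (130q_C). Setting ∂π_C/∂q_C = 0: 216 - 2q_C - (q_S) = 0.
Solace's profit: π_S = (346 - Q)q_S - (124q_S). Setting ∂π_S/∂q_S = 0: 222 - 2q_S - (q_C) = 0.
So q_C = (216 - q_S)/2 and q_S = (222 - q_C)/2.
Substituting one into the other gives q_C = 70 and q_S = 76.
Total output Q = 146, so price P = 346 - 146 = 200.

200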